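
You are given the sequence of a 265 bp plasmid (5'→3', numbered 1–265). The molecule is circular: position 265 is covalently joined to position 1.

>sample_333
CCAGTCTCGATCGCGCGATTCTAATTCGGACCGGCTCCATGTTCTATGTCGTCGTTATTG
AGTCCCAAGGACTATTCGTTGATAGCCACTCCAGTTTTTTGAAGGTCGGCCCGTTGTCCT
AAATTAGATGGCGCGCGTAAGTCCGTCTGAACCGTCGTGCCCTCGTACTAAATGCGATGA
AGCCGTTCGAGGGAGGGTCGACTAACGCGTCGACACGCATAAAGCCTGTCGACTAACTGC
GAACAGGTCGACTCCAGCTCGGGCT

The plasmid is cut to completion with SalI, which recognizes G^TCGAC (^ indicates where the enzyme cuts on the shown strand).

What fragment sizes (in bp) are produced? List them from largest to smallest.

SalI sites (GTCGAC) start at positions 197, 209, 228, 247.
SalI cuts after the first base of each site, so after positions 197, 209, 228, 247.
Circular molecule, 4 cuts → 4 fragments:
  198–209 → 12 bp
  210–228 → 19 bp
  229–247 → 19 bp
  248–265 then 1–197 → 18 + 197 = 215 bp
Sorted largest to smallest: 215, 19, 19, 12 bp.

215, 19, 19, 12 bp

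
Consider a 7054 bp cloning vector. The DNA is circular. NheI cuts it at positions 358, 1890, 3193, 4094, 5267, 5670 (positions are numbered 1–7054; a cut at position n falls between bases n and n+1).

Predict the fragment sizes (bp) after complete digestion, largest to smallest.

1742, 1532, 1303, 1173, 901, 403 bp

Circular molecule, 6 cuts → 6 fragments:
  1890 − 358 = 1532 bp
  3193 − 1890 = 1303 bp
  4094 − 3193 = 901 bp
  5267 − 4094 = 1173 bp
  5670 − 5267 = 403 bp
  wrap: 7054 − 5670 + 358 = 1742 bp
Sorted largest to smallest: 1742, 1532, 1303, 1173, 901, 403 bp.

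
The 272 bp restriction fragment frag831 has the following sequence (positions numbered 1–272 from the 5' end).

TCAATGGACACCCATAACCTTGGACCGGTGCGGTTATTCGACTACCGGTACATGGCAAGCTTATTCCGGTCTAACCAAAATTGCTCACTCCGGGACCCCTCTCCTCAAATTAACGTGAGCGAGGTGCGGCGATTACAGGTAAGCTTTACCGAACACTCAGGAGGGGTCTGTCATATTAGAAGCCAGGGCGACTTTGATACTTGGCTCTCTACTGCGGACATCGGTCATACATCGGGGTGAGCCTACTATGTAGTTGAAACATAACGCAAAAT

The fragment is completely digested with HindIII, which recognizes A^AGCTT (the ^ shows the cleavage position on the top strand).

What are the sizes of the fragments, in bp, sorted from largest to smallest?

131, 84, 57 bp

HindIII sites (AAGCTT) start at positions 57, 141.
HindIII cuts after the first base of each site, so after positions 57, 141.
Linear molecule, 2 cuts → 3 fragments:
  1–57 → 57 bp
  58–141 → 84 bp
  142–272 → 131 bp
Sorted largest to smallest: 131, 84, 57 bp.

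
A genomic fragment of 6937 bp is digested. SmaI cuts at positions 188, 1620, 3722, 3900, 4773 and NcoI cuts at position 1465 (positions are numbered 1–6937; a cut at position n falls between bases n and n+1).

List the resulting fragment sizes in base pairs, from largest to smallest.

2164, 2102, 1277, 873, 188, 178, 155 bp

Combined cut positions (sorted): 188, 1465, 1620, 3722, 3900, 4773.
Linear molecule, 6 cuts → 7 fragments:
  188 − 0 = 188 bp
  1465 − 188 = 1277 bp
  1620 − 1465 = 155 bp
  3722 − 1620 = 2102 bp
  3900 − 3722 = 178 bp
  4773 − 3900 = 873 bp
  6937 − 4773 = 2164 bp
Sorted largest to smallest: 2164, 2102, 1277, 873, 188, 178, 155 bp.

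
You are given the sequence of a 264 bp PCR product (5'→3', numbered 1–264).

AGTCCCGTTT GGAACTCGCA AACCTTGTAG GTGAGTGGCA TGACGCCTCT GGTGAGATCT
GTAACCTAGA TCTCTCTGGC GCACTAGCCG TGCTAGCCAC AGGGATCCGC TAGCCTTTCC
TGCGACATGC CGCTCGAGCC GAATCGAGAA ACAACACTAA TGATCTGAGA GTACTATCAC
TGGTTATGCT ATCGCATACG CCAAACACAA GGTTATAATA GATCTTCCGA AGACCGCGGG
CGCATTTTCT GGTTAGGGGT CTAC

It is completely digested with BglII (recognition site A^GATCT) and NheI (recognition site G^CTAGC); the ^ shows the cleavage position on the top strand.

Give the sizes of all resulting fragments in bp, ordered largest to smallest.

BglII sites (AGATCT) start at positions 55, 68, 220.
BglII cuts after the first base of each site, so after positions 55, 68, 220.
NheI sites (GCTAGC) start at positions 92, 109.
NheI cuts after the first base of each site, so after positions 92, 109.
Combined cut positions: 55, 68, 92, 109, 220.
Linear molecule, 5 cuts → 6 fragments:
  1–55 → 55 bp
  56–68 → 13 bp
  69–92 → 24 bp
  93–109 → 17 bp
  110–220 → 111 bp
  221–264 → 44 bp
Sorted largest to smallest: 111, 55, 44, 24, 17, 13 bp.

111, 55, 44, 24, 17, 13 bp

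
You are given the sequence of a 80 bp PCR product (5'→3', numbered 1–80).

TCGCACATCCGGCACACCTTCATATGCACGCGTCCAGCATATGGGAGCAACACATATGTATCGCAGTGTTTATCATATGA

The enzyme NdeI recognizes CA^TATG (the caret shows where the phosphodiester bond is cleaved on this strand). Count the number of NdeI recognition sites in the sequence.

CATATG occurs starting at positions 21, 38, 53, 74.
NdeI cuts at 4 sites.

4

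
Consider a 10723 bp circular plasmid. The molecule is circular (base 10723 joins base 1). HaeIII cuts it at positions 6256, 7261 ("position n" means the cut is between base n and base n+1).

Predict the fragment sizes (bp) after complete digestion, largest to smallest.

9718, 1005 bp

Circular molecule, 2 cuts → 2 fragments:
  7261 − 6256 = 1005 bp
  wrap: 10723 − 7261 + 6256 = 9718 bp
Sorted largest to smallest: 9718, 1005 bp.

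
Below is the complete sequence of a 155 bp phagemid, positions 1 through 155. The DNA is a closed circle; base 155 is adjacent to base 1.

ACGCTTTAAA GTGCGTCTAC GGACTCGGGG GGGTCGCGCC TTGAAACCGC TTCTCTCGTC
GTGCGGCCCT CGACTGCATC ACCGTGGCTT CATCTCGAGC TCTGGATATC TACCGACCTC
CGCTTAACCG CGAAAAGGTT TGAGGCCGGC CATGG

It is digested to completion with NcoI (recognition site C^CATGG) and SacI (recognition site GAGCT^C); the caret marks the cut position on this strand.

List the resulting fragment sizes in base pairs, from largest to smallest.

106, 49 bp

The NcoI site (CCATGG) starts at position 150.
NcoI cuts after the first base of each site, so after position 150.
The SacI site (GAGCTC) starts at position 97.
SacI cuts after base 5 of each site (before the last base), so after position 101.
Combined cut positions: 101, 150.
Circular molecule, 2 cuts → 2 fragments:
  102–150 → 49 bp
  151–155 then 1–101 → 5 + 101 = 106 bp
Sorted largest to smallest: 106, 49 bp.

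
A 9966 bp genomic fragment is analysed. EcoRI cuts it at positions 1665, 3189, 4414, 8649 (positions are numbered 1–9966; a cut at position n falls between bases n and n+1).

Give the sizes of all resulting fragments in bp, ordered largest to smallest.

Linear molecule, 4 cuts → 5 fragments:
  1665 − 0 = 1665 bp
  3189 − 1665 = 1524 bp
  4414 − 3189 = 1225 bp
  8649 − 4414 = 4235 bp
  9966 − 8649 = 1317 bp
Sorted largest to smallest: 4235, 1665, 1524, 1317, 1225 bp.

4235, 1665, 1524, 1317, 1225 bp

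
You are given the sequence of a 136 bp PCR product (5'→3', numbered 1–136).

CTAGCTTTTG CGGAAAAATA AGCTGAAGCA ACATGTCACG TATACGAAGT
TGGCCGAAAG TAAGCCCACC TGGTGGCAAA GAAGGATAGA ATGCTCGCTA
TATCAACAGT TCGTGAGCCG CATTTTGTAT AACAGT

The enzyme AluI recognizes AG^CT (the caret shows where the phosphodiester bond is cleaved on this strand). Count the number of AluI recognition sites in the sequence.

AGCT occurs starting at positions 3, 21.
AluI cuts at 2 sites.

2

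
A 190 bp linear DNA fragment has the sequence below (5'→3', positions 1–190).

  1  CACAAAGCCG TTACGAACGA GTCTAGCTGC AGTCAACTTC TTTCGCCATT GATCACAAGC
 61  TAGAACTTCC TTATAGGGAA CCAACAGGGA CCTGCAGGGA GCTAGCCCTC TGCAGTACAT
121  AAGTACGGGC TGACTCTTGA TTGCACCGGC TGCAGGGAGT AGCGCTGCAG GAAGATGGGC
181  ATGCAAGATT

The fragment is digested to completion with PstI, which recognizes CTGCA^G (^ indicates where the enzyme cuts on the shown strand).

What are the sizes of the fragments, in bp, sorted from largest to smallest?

PstI sites (CTGCAG) start at positions 27, 92, 110, 150, 165.
PstI cuts after base 5 of each site (before the last base), so after positions 31, 96, 114, 154, 169.
Linear molecule, 5 cuts → 6 fragments:
  1–31 → 31 bp
  32–96 → 65 bp
  97–114 → 18 bp
  115–154 → 40 bp
  155–169 → 15 bp
  170–190 → 21 bp
Sorted largest to smallest: 65, 40, 31, 21, 18, 15 bp.

65, 40, 31, 21, 18, 15 bp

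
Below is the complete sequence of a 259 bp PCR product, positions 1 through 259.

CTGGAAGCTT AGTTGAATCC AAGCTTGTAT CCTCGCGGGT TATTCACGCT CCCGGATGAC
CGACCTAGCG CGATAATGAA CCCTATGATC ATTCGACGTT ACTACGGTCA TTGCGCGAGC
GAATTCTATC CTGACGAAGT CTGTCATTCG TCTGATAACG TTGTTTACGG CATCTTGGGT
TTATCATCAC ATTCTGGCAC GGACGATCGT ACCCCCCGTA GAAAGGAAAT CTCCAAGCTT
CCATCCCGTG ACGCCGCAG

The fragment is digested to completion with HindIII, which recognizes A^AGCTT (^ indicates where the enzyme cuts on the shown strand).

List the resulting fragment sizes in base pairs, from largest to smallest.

214, 24, 16, 5 bp

HindIII sites (AAGCTT) start at positions 5, 21, 235.
HindIII cuts after the first base of each site, so after positions 5, 21, 235.
Linear molecule, 3 cuts → 4 fragments:
  1–5 → 5 bp
  6–21 → 16 bp
  22–235 → 214 bp
  236–259 → 24 bp
Sorted largest to smallest: 214, 24, 16, 5 bp.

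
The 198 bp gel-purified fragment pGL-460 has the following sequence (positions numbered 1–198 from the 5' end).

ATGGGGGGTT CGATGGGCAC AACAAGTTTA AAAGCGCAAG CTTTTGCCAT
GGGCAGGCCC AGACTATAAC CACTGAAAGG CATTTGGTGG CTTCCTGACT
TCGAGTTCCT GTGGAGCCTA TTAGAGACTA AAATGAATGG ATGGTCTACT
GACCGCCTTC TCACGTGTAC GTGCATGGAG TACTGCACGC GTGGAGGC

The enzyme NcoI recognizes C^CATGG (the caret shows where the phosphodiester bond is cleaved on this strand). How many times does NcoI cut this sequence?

1

CCATGG occurs starting at position 47.
NcoI cuts at 1 site.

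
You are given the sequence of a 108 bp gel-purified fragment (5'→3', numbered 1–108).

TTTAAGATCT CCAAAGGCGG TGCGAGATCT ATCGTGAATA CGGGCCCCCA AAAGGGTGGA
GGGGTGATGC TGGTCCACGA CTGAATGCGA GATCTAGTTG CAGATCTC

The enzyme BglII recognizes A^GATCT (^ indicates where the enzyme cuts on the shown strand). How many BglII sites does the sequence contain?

4

AGATCT occurs starting at positions 5, 25, 90, 102.
BglII cuts at 4 sites.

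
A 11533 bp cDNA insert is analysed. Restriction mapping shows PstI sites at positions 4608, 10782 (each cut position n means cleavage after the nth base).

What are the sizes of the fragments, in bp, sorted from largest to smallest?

Linear molecule, 2 cuts → 3 fragments:
  4608 − 0 = 4608 bp
  10782 − 4608 = 6174 bp
  11533 − 10782 = 751 bp
Sorted largest to smallest: 6174, 4608, 751 bp.

6174, 4608, 751 bp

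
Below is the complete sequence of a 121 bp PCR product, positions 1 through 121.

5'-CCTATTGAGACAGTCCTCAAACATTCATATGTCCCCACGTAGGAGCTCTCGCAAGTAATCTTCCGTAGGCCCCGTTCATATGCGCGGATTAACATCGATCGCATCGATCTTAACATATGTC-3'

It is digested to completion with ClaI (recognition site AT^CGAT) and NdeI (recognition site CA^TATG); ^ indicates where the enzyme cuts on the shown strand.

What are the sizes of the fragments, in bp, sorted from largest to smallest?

ClaI sites (ATCGAT) start at positions 94, 103.
ClaI cuts after base 2 of each site, so after positions 95, 104.
NdeI sites (CATATG) start at positions 26, 77, 114.
NdeI cuts after base 2 of each site, so after positions 27, 78, 115.
Combined cut positions: 27, 78, 95, 104, 115.
Linear molecule, 5 cuts → 6 fragments:
  1–27 → 27 bp
  28–78 → 51 bp
  79–95 → 17 bp
  96–104 → 9 bp
  105–115 → 11 bp
  116–121 → 6 bp
Sorted largest to smallest: 51, 27, 17, 11, 9, 6 bp.

51, 27, 17, 11, 9, 6 bp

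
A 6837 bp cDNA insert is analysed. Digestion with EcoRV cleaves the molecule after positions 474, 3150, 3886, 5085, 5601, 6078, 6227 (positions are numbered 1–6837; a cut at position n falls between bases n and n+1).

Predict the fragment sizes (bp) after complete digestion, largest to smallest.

2676, 1199, 736, 610, 516, 477, 474, 149 bp

Linear molecule, 7 cuts → 8 fragments:
  474 − 0 = 474 bp
  3150 − 474 = 2676 bp
  3886 − 3150 = 736 bp
  5085 − 3886 = 1199 bp
  5601 − 5085 = 516 bp
  6078 − 5601 = 477 bp
  6227 − 6078 = 149 bp
  6837 − 6227 = 610 bp
Sorted largest to smallest: 2676, 1199, 736, 610, 516, 477, 474, 149 bp.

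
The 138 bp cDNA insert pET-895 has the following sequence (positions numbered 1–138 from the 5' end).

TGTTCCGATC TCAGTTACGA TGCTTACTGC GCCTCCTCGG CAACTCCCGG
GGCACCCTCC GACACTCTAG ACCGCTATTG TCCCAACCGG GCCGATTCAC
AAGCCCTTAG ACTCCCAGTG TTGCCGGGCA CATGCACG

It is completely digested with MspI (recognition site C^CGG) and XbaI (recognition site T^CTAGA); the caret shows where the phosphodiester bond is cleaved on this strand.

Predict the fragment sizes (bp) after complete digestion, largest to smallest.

MspI sites (CCGG) start at positions 47, 87, 124.
MspI cuts after the first base of each site, so after positions 47, 87, 124.
The XbaI site (TCTAGA) starts at position 66.
XbaI cuts after the first base of each site, so after position 66.
Combined cut positions: 47, 66, 87, 124.
Linear molecule, 4 cuts → 5 fragments:
  1–47 → 47 bp
  48–66 → 19 bp
  67–87 → 21 bp
  88–124 → 37 bp
  125–138 → 14 bp
Sorted largest to smallest: 47, 37, 21, 19, 14 bp.

47, 37, 21, 19, 14 bp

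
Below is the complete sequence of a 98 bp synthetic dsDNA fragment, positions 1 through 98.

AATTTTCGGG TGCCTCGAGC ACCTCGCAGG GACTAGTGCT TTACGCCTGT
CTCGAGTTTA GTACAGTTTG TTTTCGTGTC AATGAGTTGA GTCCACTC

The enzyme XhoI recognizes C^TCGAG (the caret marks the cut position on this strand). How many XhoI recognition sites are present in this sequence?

2

CTCGAG occurs starting at positions 14, 51.
XhoI cuts at 2 sites.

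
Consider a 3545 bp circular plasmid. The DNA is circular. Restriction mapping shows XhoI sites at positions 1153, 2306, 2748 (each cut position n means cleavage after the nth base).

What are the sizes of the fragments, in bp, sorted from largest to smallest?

1950, 1153, 442 bp

Circular molecule, 3 cuts → 3 fragments:
  2306 − 1153 = 1153 bp
  2748 − 2306 = 442 bp
  wrap: 3545 − 2748 + 1153 = 1950 bp
Sorted largest to smallest: 1950, 1153, 442 bp.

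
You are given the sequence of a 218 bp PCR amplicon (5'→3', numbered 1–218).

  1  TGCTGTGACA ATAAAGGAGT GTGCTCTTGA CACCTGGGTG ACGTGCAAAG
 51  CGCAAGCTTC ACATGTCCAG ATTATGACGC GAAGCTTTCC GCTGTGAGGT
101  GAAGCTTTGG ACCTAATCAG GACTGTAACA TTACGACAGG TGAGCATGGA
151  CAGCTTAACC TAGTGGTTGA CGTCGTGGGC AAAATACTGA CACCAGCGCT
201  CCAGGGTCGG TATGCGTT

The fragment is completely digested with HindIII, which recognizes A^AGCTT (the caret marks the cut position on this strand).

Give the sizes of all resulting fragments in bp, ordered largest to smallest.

116, 54, 28, 20 bp

HindIII sites (AAGCTT) start at positions 54, 82, 102.
HindIII cuts after the first base of each site, so after positions 54, 82, 102.
Linear molecule, 3 cuts → 4 fragments:
  1–54 → 54 bp
  55–82 → 28 bp
  83–102 → 20 bp
  103–218 → 116 bp
Sorted largest to smallest: 116, 54, 28, 20 bp.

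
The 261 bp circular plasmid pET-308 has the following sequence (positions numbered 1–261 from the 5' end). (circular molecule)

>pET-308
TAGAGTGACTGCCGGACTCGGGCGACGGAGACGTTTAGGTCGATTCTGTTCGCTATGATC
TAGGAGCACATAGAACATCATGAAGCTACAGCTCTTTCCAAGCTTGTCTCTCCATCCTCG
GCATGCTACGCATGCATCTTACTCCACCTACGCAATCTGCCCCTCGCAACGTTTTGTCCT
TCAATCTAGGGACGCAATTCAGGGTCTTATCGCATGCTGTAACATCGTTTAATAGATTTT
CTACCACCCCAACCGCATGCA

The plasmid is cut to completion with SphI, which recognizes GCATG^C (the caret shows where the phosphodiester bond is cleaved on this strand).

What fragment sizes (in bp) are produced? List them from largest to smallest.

SphI sites (GCATGC) start at positions 121, 130, 212, 255.
SphI cuts after base 5 of each site (before the last base), so after positions 125, 134, 216, 259.
Circular molecule, 4 cuts → 4 fragments:
  126–134 → 9 bp
  135–216 → 82 bp
  217–259 → 43 bp
  260–261 then 1–125 → 2 + 125 = 127 bp
Sorted largest to smallest: 127, 82, 43, 9 bp.

127, 82, 43, 9 bp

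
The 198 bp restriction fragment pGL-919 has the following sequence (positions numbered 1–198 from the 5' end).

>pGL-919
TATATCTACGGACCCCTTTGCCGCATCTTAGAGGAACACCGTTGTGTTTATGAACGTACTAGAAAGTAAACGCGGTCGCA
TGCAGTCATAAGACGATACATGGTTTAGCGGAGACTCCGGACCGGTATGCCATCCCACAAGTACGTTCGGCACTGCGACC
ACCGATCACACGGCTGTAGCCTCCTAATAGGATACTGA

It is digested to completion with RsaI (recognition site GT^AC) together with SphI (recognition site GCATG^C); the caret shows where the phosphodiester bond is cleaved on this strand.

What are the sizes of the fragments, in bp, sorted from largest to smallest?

RsaI sites (GTAC) start at positions 56, 141.
RsaI cuts after base 2 of each site, so after positions 57, 142.
The SphI site (GCATGC) starts at position 78.
SphI cuts after base 5 of each site (before the last base), so after position 82.
Combined cut positions: 57, 82, 142.
Linear molecule, 3 cuts → 4 fragments:
  1–57 → 57 bp
  58–82 → 25 bp
  83–142 → 60 bp
  143–198 → 56 bp
Sorted largest to smallest: 60, 57, 56, 25 bp.

60, 57, 56, 25 bp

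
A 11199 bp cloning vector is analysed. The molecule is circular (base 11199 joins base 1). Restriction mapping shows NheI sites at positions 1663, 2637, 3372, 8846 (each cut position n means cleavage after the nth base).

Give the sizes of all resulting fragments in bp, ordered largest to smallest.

Circular molecule, 4 cuts → 4 fragments:
  2637 − 1663 = 974 bp
  3372 − 2637 = 735 bp
  8846 − 3372 = 5474 bp
  wrap: 11199 − 8846 + 1663 = 4016 bp
Sorted largest to smallest: 5474, 4016, 974, 735 bp.

5474, 4016, 974, 735 bp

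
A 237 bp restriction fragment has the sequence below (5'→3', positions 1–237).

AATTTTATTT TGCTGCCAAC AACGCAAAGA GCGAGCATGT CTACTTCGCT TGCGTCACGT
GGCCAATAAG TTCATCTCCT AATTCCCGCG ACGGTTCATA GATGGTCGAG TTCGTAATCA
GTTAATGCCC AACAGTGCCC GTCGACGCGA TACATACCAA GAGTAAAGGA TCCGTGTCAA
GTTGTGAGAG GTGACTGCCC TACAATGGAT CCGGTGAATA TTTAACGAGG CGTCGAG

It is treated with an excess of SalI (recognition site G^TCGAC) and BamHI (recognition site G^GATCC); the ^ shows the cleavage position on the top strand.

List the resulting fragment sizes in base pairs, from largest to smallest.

The SalI site (GTCGAC) starts at position 141.
SalI cuts after the first base of each site, so after position 141.
BamHI sites (GGATCC) start at positions 168, 207.
BamHI cuts after the first base of each site, so after positions 168, 207.
Combined cut positions: 141, 168, 207.
Linear molecule, 3 cuts → 4 fragments:
  1–141 → 141 bp
  142–168 → 27 bp
  169–207 → 39 bp
  208–237 → 30 bp
Sorted largest to smallest: 141, 39, 30, 27 bp.

141, 39, 30, 27 bp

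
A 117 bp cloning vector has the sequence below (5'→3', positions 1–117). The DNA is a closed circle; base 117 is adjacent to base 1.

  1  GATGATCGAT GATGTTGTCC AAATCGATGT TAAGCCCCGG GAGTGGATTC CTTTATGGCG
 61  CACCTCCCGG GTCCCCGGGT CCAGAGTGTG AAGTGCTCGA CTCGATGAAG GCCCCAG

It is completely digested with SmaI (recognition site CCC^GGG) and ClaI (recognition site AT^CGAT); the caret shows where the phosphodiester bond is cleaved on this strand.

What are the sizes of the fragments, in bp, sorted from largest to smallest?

47, 30, 18, 14, 8 bp

SmaI sites (CCCGGG) start at positions 36, 66, 74.
SmaI cuts after base 3 of each site, so after positions 38, 68, 76.
ClaI sites (ATCGAT) start at positions 5, 23.
ClaI cuts after base 2 of each site, so after positions 6, 24.
Combined cut positions: 6, 24, 38, 68, 76.
Circular molecule, 5 cuts → 5 fragments:
  7–24 → 18 bp
  25–38 → 14 bp
  39–68 → 30 bp
  69–76 → 8 bp
  77–117 then 1–6 → 41 + 6 = 47 bp
Sorted largest to smallest: 47, 30, 18, 14, 8 bp.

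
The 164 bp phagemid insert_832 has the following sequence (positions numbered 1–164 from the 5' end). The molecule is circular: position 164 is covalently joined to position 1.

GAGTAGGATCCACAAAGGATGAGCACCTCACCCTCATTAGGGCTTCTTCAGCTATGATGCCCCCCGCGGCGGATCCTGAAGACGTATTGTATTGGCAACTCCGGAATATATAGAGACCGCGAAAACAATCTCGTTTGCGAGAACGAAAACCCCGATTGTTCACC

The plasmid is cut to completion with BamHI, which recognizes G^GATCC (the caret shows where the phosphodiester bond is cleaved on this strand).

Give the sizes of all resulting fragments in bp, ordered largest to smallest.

BamHI sites (GGATCC) start at positions 6, 71.
BamHI cuts after the first base of each site, so after positions 6, 71.
Circular molecule, 2 cuts → 2 fragments:
  7–71 → 65 bp
  72–164 then 1–6 → 93 + 6 = 99 bp
Sorted largest to smallest: 99, 65 bp.

99, 65 bp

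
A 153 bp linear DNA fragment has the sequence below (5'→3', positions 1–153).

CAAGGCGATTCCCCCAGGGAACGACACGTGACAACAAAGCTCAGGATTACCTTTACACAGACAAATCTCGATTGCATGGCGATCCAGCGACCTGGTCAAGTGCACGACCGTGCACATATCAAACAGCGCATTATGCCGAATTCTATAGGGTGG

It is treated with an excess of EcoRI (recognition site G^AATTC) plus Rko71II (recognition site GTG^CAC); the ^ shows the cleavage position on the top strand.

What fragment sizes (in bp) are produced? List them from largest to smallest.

The EcoRI site (GAATTC) starts at position 138.
EcoRI cuts after the first base of each site, so after position 138.
Rko71II sites (GTGCAC) start at positions 100, 110.
Rko71II cuts after base 3 of each site, so after positions 102, 112.
Combined cut positions: 102, 112, 138.
Linear molecule, 3 cuts → 4 fragments:
  1–102 → 102 bp
  103–112 → 10 bp
  113–138 → 26 bp
  139–153 → 15 bp
Sorted largest to smallest: 102, 26, 15, 10 bp.

102, 26, 15, 10 bp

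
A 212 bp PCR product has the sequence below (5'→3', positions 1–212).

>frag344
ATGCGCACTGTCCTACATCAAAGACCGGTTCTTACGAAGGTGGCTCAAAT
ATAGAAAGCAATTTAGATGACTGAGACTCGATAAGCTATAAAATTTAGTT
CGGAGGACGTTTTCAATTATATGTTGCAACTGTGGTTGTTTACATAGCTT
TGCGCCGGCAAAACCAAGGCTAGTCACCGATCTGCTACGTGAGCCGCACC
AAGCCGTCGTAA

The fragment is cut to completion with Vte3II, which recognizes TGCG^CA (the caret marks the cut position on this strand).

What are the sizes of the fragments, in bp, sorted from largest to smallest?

207, 5 bp

The Vte3II site (TGCGCA) starts at position 2.
Vte3II cuts after base 4 of each site, so after position 5.
Linear molecule, 1 cut → 2 fragments:
  1–5 → 5 bp
  6–212 → 207 bp
Sorted largest to smallest: 207, 5 bp.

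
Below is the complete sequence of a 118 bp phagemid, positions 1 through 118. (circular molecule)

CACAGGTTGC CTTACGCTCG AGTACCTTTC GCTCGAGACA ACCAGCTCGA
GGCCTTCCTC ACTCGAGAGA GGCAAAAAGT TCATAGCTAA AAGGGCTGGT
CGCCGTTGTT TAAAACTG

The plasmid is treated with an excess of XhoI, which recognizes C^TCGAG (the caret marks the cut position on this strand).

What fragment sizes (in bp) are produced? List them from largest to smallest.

73, 16, 15, 14 bp

XhoI sites (CTCGAG) start at positions 17, 32, 46, 62.
XhoI cuts after the first base of each site, so after positions 17, 32, 46, 62.
Circular molecule, 4 cuts → 4 fragments:
  18–32 → 15 bp
  33–46 → 14 bp
  47–62 → 16 bp
  63–118 then 1–17 → 56 + 17 = 73 bp
Sorted largest to smallest: 73, 16, 15, 14 bp.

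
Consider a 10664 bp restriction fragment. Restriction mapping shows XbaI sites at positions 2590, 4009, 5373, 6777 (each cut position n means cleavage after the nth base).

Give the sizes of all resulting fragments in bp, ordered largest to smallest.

3887, 2590, 1419, 1404, 1364 bp

Linear molecule, 4 cuts → 5 fragments:
  2590 − 0 = 2590 bp
  4009 − 2590 = 1419 bp
  5373 − 4009 = 1364 bp
  6777 − 5373 = 1404 bp
  10664 − 6777 = 3887 bp
Sorted largest to smallest: 3887, 2590, 1419, 1404, 1364 bp.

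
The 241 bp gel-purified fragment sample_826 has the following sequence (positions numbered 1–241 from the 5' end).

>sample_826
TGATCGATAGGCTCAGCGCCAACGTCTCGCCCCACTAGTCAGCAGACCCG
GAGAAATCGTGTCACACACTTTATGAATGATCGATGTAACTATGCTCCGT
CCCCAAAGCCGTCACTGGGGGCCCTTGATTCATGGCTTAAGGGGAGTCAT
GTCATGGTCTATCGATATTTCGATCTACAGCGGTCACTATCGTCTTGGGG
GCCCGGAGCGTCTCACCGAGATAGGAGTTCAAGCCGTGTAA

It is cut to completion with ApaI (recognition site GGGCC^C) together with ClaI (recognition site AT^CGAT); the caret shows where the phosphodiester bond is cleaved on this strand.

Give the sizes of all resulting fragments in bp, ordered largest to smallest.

77, 42, 41, 39, 38, 4 bp

ApaI sites (GGGCCC) start at positions 119, 199.
ApaI cuts after base 5 of each site (before the last base), so after positions 123, 203.
ClaI sites (ATCGAT) start at positions 3, 80, 161.
ClaI cuts after base 2 of each site, so after positions 4, 81, 162.
Combined cut positions: 4, 81, 123, 162, 203.
Linear molecule, 5 cuts → 6 fragments:
  1–4 → 4 bp
  5–81 → 77 bp
  82–123 → 42 bp
  124–162 → 39 bp
  163–203 → 41 bp
  204–241 → 38 bp
Sorted largest to smallest: 77, 42, 41, 39, 38, 4 bp.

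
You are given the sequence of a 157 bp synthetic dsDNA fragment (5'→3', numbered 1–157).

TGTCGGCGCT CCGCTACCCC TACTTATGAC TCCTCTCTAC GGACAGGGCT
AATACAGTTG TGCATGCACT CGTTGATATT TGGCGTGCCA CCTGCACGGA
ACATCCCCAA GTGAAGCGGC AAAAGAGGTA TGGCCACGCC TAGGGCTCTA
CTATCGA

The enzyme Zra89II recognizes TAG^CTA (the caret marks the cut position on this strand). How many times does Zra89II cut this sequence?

0

No occurrence of TAGCTA is present in the sequence.
Zra89II does not cut: 0 sites.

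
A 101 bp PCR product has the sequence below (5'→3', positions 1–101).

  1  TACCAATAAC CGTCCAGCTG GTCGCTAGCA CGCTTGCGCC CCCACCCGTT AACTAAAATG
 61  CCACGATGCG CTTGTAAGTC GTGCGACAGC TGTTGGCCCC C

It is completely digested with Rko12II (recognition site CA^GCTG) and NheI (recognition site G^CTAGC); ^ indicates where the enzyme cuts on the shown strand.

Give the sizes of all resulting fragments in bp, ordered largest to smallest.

64, 16, 13, 8 bp

Rko12II sites (CAGCTG) start at positions 15, 87.
Rko12II cuts after base 2 of each site, so after positions 16, 88.
The NheI site (GCTAGC) starts at position 24.
NheI cuts after the first base of each site, so after position 24.
Combined cut positions: 16, 24, 88.
Linear molecule, 3 cuts → 4 fragments:
  1–16 → 16 bp
  17–24 → 8 bp
  25–88 → 64 bp
  89–101 → 13 bp
Sorted largest to smallest: 64, 16, 13, 8 bp.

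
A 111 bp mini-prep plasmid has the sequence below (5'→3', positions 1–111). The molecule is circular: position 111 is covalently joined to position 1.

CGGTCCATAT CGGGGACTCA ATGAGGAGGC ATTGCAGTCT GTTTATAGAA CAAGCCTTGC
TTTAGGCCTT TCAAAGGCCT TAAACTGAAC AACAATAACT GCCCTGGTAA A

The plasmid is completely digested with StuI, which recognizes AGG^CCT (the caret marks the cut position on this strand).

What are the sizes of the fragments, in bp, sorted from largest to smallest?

StuI sites (AGGCCT) start at positions 64, 75.
StuI cuts after base 3 of each site, so after positions 66, 77.
Circular molecule, 2 cuts → 2 fragments:
  67–77 → 11 bp
  78–111 then 1–66 → 34 + 66 = 100 bp
Sorted largest to smallest: 100, 11 bp.

100, 11 bp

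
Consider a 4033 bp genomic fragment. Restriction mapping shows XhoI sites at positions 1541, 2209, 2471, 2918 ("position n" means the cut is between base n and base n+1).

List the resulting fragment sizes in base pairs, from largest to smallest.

Linear molecule, 4 cuts → 5 fragments:
  1541 − 0 = 1541 bp
  2209 − 1541 = 668 bp
  2471 − 2209 = 262 bp
  2918 − 2471 = 447 bp
  4033 − 2918 = 1115 bp
Sorted largest to smallest: 1541, 1115, 668, 447, 262 bp.

1541, 1115, 668, 447, 262 bp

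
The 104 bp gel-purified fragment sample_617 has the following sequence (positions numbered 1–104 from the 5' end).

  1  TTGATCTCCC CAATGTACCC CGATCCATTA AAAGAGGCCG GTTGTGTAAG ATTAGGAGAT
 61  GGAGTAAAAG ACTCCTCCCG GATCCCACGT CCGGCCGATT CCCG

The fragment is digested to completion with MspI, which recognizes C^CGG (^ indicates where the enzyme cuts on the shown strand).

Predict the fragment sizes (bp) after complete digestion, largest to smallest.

40, 38, 13, 13 bp

MspI sites (CCGG) start at positions 38, 78, 91.
MspI cuts after the first base of each site, so after positions 38, 78, 91.
Linear molecule, 3 cuts → 4 fragments:
  1–38 → 38 bp
  39–78 → 40 bp
  79–91 → 13 bp
  92–104 → 13 bp
Sorted largest to smallest: 40, 38, 13, 13 bp.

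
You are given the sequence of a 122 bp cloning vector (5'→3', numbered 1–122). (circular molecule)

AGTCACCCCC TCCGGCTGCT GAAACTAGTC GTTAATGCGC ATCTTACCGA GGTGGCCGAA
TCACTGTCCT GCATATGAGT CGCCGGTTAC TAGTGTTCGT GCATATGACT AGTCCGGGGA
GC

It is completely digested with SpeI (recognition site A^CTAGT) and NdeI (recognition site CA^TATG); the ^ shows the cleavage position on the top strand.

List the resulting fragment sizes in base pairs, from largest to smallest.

49, 38, 16, 14, 5 bp

SpeI sites (ACTAGT) start at positions 24, 89, 108.
SpeI cuts after the first base of each site, so after positions 24, 89, 108.
NdeI sites (CATATG) start at positions 72, 102.
NdeI cuts after base 2 of each site, so after positions 73, 103.
Combined cut positions: 24, 73, 89, 103, 108.
Circular molecule, 5 cuts → 5 fragments:
  25–73 → 49 bp
  74–89 → 16 bp
  90–103 → 14 bp
  104–108 → 5 bp
  109–122 then 1–24 → 14 + 24 = 38 bp
Sorted largest to smallest: 49, 38, 16, 14, 5 bp.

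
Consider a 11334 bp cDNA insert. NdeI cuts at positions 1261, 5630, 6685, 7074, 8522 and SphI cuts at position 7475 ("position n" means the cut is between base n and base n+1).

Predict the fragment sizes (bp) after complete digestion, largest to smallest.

4369, 2812, 1261, 1055, 1047, 401, 389 bp

Combined cut positions (sorted): 1261, 5630, 6685, 7074, 7475, 8522.
Linear molecule, 6 cuts → 7 fragments:
  1261 − 0 = 1261 bp
  5630 − 1261 = 4369 bp
  6685 − 5630 = 1055 bp
  7074 − 6685 = 389 bp
  7475 − 7074 = 401 bp
  8522 − 7475 = 1047 bp
  11334 − 8522 = 2812 bp
Sorted largest to smallest: 4369, 2812, 1261, 1055, 1047, 401, 389 bp.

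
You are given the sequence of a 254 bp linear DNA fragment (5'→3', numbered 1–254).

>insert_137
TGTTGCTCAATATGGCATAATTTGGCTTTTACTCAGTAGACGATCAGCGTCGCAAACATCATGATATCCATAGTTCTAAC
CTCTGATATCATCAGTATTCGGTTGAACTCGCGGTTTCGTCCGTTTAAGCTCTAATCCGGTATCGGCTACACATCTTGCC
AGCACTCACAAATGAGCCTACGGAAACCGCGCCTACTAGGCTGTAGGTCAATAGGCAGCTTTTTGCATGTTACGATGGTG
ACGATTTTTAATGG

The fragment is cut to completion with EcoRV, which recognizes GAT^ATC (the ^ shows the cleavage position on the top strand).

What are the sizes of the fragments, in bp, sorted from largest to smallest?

EcoRV sites (GATATC) start at positions 63, 85.
EcoRV cuts after base 3 of each site, so after positions 65, 87.
Linear molecule, 2 cuts → 3 fragments:
  1–65 → 65 bp
  66–87 → 22 bp
  88–254 → 167 bp
Sorted largest to smallest: 167, 65, 22 bp.

167, 65, 22 bp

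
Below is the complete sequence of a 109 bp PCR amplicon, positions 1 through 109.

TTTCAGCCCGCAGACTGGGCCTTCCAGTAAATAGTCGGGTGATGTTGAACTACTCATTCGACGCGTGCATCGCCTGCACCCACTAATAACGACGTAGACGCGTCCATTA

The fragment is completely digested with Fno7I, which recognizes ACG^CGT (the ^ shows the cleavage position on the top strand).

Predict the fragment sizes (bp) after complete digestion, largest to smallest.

63, 37, 9 bp

Fno7I sites (ACGCGT) start at positions 61, 98.
Fno7I cuts after base 3 of each site, so after positions 63, 100.
Linear molecule, 2 cuts → 3 fragments:
  1–63 → 63 bp
  64–100 → 37 bp
  101–109 → 9 bp
Sorted largest to smallest: 63, 37, 9 bp.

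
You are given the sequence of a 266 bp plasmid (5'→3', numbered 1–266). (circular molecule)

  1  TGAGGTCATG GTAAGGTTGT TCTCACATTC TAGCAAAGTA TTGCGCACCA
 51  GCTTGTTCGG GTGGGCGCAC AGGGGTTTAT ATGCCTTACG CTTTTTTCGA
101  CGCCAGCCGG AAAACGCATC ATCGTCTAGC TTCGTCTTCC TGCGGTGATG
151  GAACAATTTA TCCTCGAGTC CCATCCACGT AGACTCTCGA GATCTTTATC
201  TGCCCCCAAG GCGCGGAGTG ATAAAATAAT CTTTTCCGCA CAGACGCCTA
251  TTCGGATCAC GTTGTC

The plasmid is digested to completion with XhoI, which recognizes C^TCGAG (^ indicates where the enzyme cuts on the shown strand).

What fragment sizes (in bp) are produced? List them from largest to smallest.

XhoI sites (CTCGAG) start at positions 163, 186.
XhoI cuts after the first base of each site, so after positions 163, 186.
Circular molecule, 2 cuts → 2 fragments:
  164–186 → 23 bp
  187–266 then 1–163 → 80 + 163 = 243 bp
Sorted largest to smallest: 243, 23 bp.

243, 23 bp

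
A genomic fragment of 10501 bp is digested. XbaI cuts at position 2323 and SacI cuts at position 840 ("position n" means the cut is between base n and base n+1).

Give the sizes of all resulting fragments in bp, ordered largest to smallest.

8178, 1483, 840 bp

Combined cut positions (sorted): 840, 2323.
Linear molecule, 2 cuts → 3 fragments:
  840 − 0 = 840 bp
  2323 − 840 = 1483 bp
  10501 − 2323 = 8178 bp
Sorted largest to smallest: 8178, 1483, 840 bp.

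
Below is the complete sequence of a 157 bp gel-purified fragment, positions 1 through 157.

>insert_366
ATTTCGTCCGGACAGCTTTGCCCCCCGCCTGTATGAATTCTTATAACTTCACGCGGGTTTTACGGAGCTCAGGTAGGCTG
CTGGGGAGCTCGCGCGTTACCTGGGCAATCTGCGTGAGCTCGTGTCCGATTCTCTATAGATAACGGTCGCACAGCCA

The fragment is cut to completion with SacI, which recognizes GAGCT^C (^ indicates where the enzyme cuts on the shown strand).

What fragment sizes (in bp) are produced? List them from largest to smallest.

69, 37, 30, 21 bp

SacI sites (GAGCTC) start at positions 65, 86, 116.
SacI cuts after base 5 of each site (before the last base), so after positions 69, 90, 120.
Linear molecule, 3 cuts → 4 fragments:
  1–69 → 69 bp
  70–90 → 21 bp
  91–120 → 30 bp
  121–157 → 37 bp
Sorted largest to smallest: 69, 37, 30, 21 bp.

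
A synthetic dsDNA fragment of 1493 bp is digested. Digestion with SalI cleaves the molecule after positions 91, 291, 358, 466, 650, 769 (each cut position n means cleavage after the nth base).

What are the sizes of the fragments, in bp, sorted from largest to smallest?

724, 200, 184, 119, 108, 91, 67 bp

Linear molecule, 6 cuts → 7 fragments:
  91 − 0 = 91 bp
  291 − 91 = 200 bp
  358 − 291 = 67 bp
  466 − 358 = 108 bp
  650 − 466 = 184 bp
  769 − 650 = 119 bp
  1493 − 769 = 724 bp
Sorted largest to smallest: 724, 200, 184, 119, 108, 91, 67 bp.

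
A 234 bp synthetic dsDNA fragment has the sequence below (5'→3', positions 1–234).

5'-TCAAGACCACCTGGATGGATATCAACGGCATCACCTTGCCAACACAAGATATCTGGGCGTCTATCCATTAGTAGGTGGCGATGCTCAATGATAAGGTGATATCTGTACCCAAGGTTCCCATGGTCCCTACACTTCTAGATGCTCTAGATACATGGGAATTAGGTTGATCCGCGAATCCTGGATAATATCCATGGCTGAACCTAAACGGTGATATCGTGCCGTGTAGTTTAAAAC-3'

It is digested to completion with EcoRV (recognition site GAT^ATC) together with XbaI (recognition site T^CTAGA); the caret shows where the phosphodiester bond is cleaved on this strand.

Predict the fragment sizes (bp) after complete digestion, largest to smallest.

EcoRV sites (GATATC) start at positions 18, 48, 98, 210.
EcoRV cuts after base 3 of each site, so after positions 20, 50, 100, 212.
XbaI sites (TCTAGA) start at positions 134, 143.
XbaI cuts after the first base of each site, so after positions 134, 143.
Combined cut positions: 20, 50, 100, 134, 143, 212.
Linear molecule, 6 cuts → 7 fragments:
  1–20 → 20 bp
  21–50 → 30 bp
  51–100 → 50 bp
  101–134 → 34 bp
  135–143 → 9 bp
  144–212 → 69 bp
  213–234 → 22 bp
Sorted largest to smallest: 69, 50, 34, 30, 22, 20, 9 bp.

69, 50, 34, 30, 22, 20, 9 bp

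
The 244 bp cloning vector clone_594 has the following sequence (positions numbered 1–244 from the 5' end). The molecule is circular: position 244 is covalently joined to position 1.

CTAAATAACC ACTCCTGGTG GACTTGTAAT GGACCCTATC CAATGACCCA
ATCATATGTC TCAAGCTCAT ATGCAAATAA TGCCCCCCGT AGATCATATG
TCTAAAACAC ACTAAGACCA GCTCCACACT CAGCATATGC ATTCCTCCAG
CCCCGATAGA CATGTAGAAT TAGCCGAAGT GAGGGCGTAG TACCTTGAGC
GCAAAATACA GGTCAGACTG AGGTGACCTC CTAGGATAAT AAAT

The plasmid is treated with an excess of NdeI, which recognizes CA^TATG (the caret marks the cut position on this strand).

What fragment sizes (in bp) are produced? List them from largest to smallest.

NdeI sites (CATATG) start at positions 53, 68, 95, 134.
NdeI cuts after base 2 of each site, so after positions 54, 69, 96, 135.
Circular molecule, 4 cuts → 4 fragments:
  55–69 → 15 bp
  70–96 → 27 bp
  97–135 → 39 bp
  136–244 then 1–54 → 109 + 54 = 163 bp
Sorted largest to smallest: 163, 39, 27, 15 bp.

163, 39, 27, 15 bp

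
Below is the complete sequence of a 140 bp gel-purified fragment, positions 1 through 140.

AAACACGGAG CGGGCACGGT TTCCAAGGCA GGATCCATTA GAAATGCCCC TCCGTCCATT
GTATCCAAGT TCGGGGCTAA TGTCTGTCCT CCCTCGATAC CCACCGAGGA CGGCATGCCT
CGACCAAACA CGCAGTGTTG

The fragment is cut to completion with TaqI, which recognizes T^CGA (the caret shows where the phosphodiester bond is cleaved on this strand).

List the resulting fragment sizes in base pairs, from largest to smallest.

94, 26, 20 bp

TaqI sites (TCGA) start at positions 94, 120.
TaqI cuts after the first base of each site, so after positions 94, 120.
Linear molecule, 2 cuts → 3 fragments:
  1–94 → 94 bp
  95–120 → 26 bp
  121–140 → 20 bp
Sorted largest to smallest: 94, 26, 20 bp.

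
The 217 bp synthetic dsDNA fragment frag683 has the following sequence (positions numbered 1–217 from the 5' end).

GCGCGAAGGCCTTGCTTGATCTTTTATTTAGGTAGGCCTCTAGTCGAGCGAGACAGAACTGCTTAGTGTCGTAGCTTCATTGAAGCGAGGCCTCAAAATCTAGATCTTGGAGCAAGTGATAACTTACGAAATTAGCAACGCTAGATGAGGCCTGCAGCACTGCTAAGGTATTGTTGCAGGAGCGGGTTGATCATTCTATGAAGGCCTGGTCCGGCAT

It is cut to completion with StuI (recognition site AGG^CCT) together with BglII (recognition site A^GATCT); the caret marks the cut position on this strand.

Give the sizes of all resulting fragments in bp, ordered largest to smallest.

54, 54, 48, 27, 13, 12, 9 bp

StuI sites (AGGCCT) start at positions 7, 34, 88, 148, 202.
StuI cuts after base 3 of each site, so after positions 9, 36, 90, 150, 204.
The BglII site (AGATCT) starts at position 102.
BglII cuts after the first base of each site, so after position 102.
Combined cut positions: 9, 36, 90, 102, 150, 204.
Linear molecule, 6 cuts → 7 fragments:
  1–9 → 9 bp
  10–36 → 27 bp
  37–90 → 54 bp
  91–102 → 12 bp
  103–150 → 48 bp
  151–204 → 54 bp
  205–217 → 13 bp
Sorted largest to smallest: 54, 54, 48, 27, 13, 12, 9 bp.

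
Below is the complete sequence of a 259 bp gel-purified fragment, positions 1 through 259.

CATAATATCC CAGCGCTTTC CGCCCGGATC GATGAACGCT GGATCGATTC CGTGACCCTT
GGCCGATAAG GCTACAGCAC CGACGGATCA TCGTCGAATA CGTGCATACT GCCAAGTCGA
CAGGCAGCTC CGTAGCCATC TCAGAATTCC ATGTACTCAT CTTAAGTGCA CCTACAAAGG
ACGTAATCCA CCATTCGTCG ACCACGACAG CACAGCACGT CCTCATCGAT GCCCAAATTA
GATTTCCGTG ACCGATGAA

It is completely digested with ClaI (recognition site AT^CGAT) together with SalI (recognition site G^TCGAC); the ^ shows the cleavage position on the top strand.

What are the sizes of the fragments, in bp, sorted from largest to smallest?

81, 72, 33, 29, 29, 15 bp

ClaI sites (ATCGAT) start at positions 28, 43, 225.
ClaI cuts after base 2 of each site, so after positions 29, 44, 226.
SalI sites (GTCGAC) start at positions 116, 197.
SalI cuts after the first base of each site, so after positions 116, 197.
Combined cut positions: 29, 44, 116, 197, 226.
Linear molecule, 5 cuts → 6 fragments:
  1–29 → 29 bp
  30–44 → 15 bp
  45–116 → 72 bp
  117–197 → 81 bp
  198–226 → 29 bp
  227–259 → 33 bp
Sorted largest to smallest: 81, 72, 33, 29, 29, 15 bp.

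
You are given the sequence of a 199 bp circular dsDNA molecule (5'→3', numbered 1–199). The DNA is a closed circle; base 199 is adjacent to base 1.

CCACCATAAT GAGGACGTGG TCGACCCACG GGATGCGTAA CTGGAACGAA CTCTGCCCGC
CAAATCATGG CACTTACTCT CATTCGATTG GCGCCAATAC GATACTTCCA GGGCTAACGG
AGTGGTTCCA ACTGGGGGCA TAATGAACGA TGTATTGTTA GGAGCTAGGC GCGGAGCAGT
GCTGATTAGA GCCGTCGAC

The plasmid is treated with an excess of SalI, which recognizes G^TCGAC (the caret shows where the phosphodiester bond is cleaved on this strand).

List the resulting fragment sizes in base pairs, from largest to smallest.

174, 25 bp

SalI sites (GTCGAC) start at positions 20, 194.
SalI cuts after the first base of each site, so after positions 20, 194.
Circular molecule, 2 cuts → 2 fragments:
  21–194 → 174 bp
  195–199 then 1–20 → 5 + 20 = 25 bp
Sorted largest to smallest: 174, 25 bp.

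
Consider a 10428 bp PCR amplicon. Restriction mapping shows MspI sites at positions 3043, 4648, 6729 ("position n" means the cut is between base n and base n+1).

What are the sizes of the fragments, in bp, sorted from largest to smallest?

3699, 3043, 2081, 1605 bp

Linear molecule, 3 cuts → 4 fragments:
  3043 − 0 = 3043 bp
  4648 − 3043 = 1605 bp
  6729 − 4648 = 2081 bp
  10428 − 6729 = 3699 bp
Sorted largest to smallest: 3699, 3043, 2081, 1605 bp.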